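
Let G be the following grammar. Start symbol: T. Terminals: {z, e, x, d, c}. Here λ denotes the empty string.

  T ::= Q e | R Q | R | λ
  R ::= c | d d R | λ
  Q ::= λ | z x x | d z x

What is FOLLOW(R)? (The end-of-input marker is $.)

FIRST(R) = {λ, c, d}
FIRST(Q) = {λ, d, z}
FIRST(T) = {λ, c, d, e, z}  (via Q e, R Q, R)
FOLLOW(T) includes $ since T is the start symbol.
FOLLOW(T): T appears on no right-hand side. Thus FOLLOW(T) = {$}.
FOLLOW(R): in T::=R Q, R is followed by Q with FIRST {λ, d, z}; in T::=R Q, the suffix after R is nullable, so FOLLOW(R) ⊇ FOLLOW(T) = {$}; in T::=R, the suffix after R is empty, so FOLLOW(R) ⊇ FOLLOW(T) = {$}; in R::=d d R, the suffix after R is empty (adds nothing new). Thus FOLLOW(R) = {$, d, z}.
FOLLOW(Q): in T::=Q e, Q is followed by e with FIRST {e}; in T::=R Q, the suffix after Q is empty, so FOLLOW(Q) ⊇ FOLLOW(T) = {$}. Thus FOLLOW(Q) = {$, e}.

{$, d, z}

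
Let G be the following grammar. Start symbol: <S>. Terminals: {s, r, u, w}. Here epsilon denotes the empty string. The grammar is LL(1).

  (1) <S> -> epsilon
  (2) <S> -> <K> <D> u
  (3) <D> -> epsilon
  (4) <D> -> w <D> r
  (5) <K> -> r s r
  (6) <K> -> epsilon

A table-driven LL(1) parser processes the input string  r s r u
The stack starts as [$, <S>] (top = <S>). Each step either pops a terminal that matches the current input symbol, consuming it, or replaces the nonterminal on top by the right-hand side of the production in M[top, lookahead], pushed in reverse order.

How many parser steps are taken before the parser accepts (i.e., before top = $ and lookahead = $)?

7

     Stack          Input      Action
  1  $ <S>          r s r u $  expand <S> -> <K> <D> u
  2  $ u <D> <K>    r s r u $  expand <K> -> r s r
  3  $ u <D> r s r  r s r u $  match r
  4  $ u <D> r s    s r u $    match s
  5  $ u <D> r      r u $      match r
  6  $ u <D>        u $        expand <D> -> epsilon
  7  $ u            u $        match u
Accept reached after 7 steps.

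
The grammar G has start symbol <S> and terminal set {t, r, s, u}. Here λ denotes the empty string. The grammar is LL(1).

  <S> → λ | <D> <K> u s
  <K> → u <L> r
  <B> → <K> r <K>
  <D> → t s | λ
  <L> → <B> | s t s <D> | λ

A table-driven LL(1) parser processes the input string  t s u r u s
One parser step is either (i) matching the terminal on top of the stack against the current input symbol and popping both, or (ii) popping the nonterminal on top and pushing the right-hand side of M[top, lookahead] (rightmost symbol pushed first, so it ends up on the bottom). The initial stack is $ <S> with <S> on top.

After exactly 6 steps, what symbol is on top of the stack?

<L>

step 1: stack=$ <S>  input=t s u r u s $  — expand <S> → <D> <K> u s
step 2: stack=$ s u <K> <D>  input=t s u r u s $  — expand <D> → t s
step 3: stack=$ s u <K> s t  input=t s u r u s $  — match t
step 4: stack=$ s u <K> s  input=s u r u s $  — match s
step 5: stack=$ s u <K>  input=u r u s $  — expand <K> → u <L> r
step 6: stack=$ s u r <L> u  input=u r u s $  — match u
Stack after step 6: $ s u r <L> (top = <L>).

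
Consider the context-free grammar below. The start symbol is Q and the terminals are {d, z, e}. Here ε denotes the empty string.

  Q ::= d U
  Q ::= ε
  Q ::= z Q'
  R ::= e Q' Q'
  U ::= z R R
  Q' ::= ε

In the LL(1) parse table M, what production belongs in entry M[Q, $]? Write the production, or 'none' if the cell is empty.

Q ::= ε

FIRST(Q): from Q::=d U we get {d}; from Q::=ε we get {ε}; from Q::=z Q' we get {z}. So FIRST(Q) = {ε, d, z}.
FIRST(R): from R::=e Q' Q' we get {e}. So FIRST(R) = {e}.
FIRST(U): from U::=z R R we get {z}. So FIRST(U) = {z}.
FIRST(Q'): from Q'::=ε we get {ε}. So FIRST(Q') = {ε}.
FOLLOW(Q) includes $ since Q is the start symbol.
FOLLOW(Q): Q appears on no right-hand side. Thus FOLLOW(Q) = {$}.
For Q ::= d U: FIRST(d U) = {d}, so it goes in M[Q, t] for t ∈ {d}.
For Q ::= ε: FIRST(ε) = {ε}, so it goes in M[Q, t] for t ∈ {}; since ε ∈ FIRST, also for every t ∈ FOLLOW(Q) = {$}.
For Q ::= z Q': FIRST(z Q') = {z}, so it goes in M[Q, t] for t ∈ {z}.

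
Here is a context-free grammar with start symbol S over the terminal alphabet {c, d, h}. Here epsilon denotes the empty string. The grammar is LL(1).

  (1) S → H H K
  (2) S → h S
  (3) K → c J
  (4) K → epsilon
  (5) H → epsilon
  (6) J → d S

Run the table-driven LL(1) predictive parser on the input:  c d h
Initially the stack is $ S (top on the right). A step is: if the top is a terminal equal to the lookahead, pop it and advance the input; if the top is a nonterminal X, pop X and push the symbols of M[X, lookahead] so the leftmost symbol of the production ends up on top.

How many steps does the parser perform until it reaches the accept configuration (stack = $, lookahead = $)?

      Stack    Input    Action
   1  $ S      c d h $  expand S → H H K
   2  $ K H H  c d h $  expand H → epsilon
   3  $ K H    c d h $  expand H → epsilon
   4  $ K      c d h $  expand K → c J
   5  $ J c    c d h $  match c
   6  $ J      d h $    expand J → d S
   7  $ S d    d h $    match d
   8  $ S      h $      expand S → h S
   9  $ S h    h $      match h
  10  $ S      $        expand S → H H K
  11  $ K H H  $        expand H → epsilon
  12  $ K H    $        expand H → epsilon
  13  $ K      $        expand K → epsilon
Accept reached after 13 steps.

13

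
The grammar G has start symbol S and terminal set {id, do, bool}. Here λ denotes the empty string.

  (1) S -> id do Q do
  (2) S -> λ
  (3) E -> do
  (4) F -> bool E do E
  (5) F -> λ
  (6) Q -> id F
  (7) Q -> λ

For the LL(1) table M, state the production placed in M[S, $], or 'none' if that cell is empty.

FIRST(S) = {λ, id}
FIRST(E) = {do}
FIRST(F) = {λ, bool}
FIRST(Q) = {λ, id}
FOLLOW(S) includes $ since S is the start symbol.
FOLLOW(S): S appears on no right-hand side. Thus FOLLOW(S) = {$}.
For S -> id do Q do: FIRST(id do Q do) = {id}, so it goes in M[S, t] for t ∈ {id}.
For S -> λ: FIRST(λ) = {λ}, so it goes in M[S, t] for t ∈ {}; since λ ∈ FIRST, also for every t ∈ FOLLOW(S) = {$}.

S -> λ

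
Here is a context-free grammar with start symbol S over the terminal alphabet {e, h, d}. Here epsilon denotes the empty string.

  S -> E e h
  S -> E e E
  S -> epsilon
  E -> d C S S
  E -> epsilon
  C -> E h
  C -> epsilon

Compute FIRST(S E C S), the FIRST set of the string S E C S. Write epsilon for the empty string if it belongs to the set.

{epsilon, d, e, h}

FIRST(E) = {epsilon, d}
FIRST(S) = {epsilon, d, e}  (via E e h, E e E)
FIRST(C) = {epsilon, d, h}  (via E h)
FIRST(S E C S): take FIRST of each symbol in turn, carrying on past any symbol whose FIRST contains epsilon; result {epsilon, d, e, h}.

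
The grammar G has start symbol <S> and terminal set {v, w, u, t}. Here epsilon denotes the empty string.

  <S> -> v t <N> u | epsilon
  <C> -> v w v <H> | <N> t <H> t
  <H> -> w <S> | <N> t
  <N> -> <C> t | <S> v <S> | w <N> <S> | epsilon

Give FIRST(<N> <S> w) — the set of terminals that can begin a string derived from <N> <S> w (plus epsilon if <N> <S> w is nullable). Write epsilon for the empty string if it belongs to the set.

{t, v, w}

FIRST(<S>): from <S>->v t <N> u we get {v}; from <S>->epsilon we get {epsilon}. So FIRST(<S>) = {epsilon, v}.
FIRST(<C>): from <C>->v w v <H> we get {v}; from <C>-><N> t <H> t we get {t, v, w}. So FIRST(<C>) = {t, v, w}.
FIRST(<N>): from <N>-><C> t we get {t, v, w}; from <N>-><S> v <S> we get {v}; from <N>->w <N> <S> we get {w}; from <N>->epsilon we get {epsilon}. So FIRST(<N>) = {epsilon, t, v, w}.
FIRST(<H>): from <H>->w <S> we get {w}; from <H>-><N> t we get {t, v, w}. So FIRST(<H>) = {t, v, w}.
FIRST(<N> <S> w): take FIRST of each symbol in turn, carrying on past any symbol whose FIRST contains epsilon; result {t, v, w}.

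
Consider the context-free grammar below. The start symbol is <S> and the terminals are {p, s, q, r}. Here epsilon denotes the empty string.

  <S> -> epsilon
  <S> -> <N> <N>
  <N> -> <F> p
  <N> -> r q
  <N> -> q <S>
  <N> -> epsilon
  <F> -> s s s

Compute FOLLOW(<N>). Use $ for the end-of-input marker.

{$, q, r, s}

FIRST(<F>): from <F>->s s s we get {s}. So FIRST(<F>) = {s}.
FIRST(<N>): from <N>-><F> p we get {s}; from <N>->r q we get {r}; from <N>->q <S> we get {q}; from <N>->epsilon we get {epsilon}. So FIRST(<N>) = {epsilon, q, r, s}.
FIRST(<S>): from <S>->epsilon we get {epsilon}; from <S>-><N> <N> we get {epsilon, q, r, s}. So FIRST(<S>) = {epsilon, q, r, s}.
FOLLOW(<S>) includes $ since <S> is the start symbol.
FOLLOW(<F>): in <N>-><F> p, <F> is followed by p with FIRST {p}. Thus FOLLOW(<F>) = {p}.
FOLLOW(<S>): in <N>->q <S>, the suffix after <S> is empty, so FOLLOW(<S>) ⊇ FOLLOW(<N>) = {$, q, r, s}. Thus FOLLOW(<S>) = {$, q, r, s}.
FOLLOW(<N>): in <S>-><N> <N> (occurrence 1), <N> is followed by <N> with FIRST {epsilon, q, r, s}; in <S>-><N> <N> (occurrence 1), the suffix after <N> is nullable, so FOLLOW(<N>) ⊇ FOLLOW(<S>) = {$, q, r, s}; in <S>-><N> <N> (occurrence 2), the suffix after <N> is empty, so FOLLOW(<N>) ⊇ FOLLOW(<S>) = {$, q, r, s}. Thus FOLLOW(<N>) = {$, q, r, s}.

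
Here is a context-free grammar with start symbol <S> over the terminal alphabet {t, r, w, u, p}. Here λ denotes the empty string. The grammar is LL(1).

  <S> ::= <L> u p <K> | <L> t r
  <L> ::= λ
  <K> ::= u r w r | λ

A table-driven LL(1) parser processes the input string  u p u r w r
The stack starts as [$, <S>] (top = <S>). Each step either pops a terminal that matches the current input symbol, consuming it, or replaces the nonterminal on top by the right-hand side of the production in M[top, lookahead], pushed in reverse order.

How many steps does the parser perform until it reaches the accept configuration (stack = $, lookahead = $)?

step 1: stack=$ <S>  input=u p u r w r $  — expand <S> ::= <L> u p <K>
step 2: stack=$ <K> p u <L>  input=u p u r w r $  — expand <L> ::= λ
step 3: stack=$ <K> p u  input=u p u r w r $  — match u
step 4: stack=$ <K> p  input=p u r w r $  — match p
step 5: stack=$ <K>  input=u r w r $  — expand <K> ::= u r w r
step 6: stack=$ r w r u  input=u r w r $  — match u
step 7: stack=$ r w r  input=r w r $  — match r
step 8: stack=$ r w  input=w r $  — match w
step 9: stack=$ r  input=r $  — match r
Accept reached after 9 steps.

9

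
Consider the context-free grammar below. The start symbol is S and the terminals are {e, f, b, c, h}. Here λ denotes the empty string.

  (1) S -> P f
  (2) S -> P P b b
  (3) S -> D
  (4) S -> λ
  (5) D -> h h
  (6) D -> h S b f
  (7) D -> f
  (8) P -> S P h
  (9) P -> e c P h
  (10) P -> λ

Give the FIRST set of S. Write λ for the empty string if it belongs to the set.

{λ, b, e, f, h}

FIRST(D): from D->h h we get {h}; from D->h S b f we get {h}; from D->f we get {f}. So FIRST(D) = {f, h}.
FIRST(S): from S->P f we get {b, e, f, h}; from S->P P b b we get {b, e, f, h}; from S->D we get {f, h}; from S->λ we get {λ}. So FIRST(S) = {λ, b, e, f, h}.
FIRST(P): from P->S P h we get {b, e, f, h}; from P->e c P h we get {e}; from P->λ we get {λ}. So FIRST(P) = {λ, b, e, f, h}.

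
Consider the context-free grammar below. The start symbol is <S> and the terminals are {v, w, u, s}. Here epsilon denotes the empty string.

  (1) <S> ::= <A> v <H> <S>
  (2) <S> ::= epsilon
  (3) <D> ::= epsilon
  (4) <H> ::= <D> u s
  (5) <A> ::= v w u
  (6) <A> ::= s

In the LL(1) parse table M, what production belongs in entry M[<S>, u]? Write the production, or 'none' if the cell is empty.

FIRST(<D>): from <D>::=epsilon we get {epsilon}. So FIRST(<D>) = {epsilon}.
FIRST(<A>): from <A>::=v w u we get {v}; from <A>::=s we get {s}. So FIRST(<A>) = {s, v}.
FIRST(<S>): from <S>::=<A> v <H> <S> we get {s, v}; from <S>::=epsilon we get {epsilon}. So FIRST(<S>) = {epsilon, s, v}.
FIRST(<H>): from <H>::=<D> u s we get {u}. So FIRST(<H>) = {u}.
FOLLOW(<S>) includes $ since <S> is the start symbol.
FOLLOW(<S>): in <S>::=<A> v <H> <S>, the suffix after <S> is empty (adds nothing new). Thus FOLLOW(<S>) = {$}.
For <S> ::= <A> v <H> <S>: FIRST(<A> v <H> <S>) = {s, v}, so it goes in M[<S>, t] for t ∈ {s, v}.
For <S> ::= epsilon: FIRST(epsilon) = {epsilon}, so it goes in M[<S>, t] for t ∈ {}; since epsilon ∈ FIRST, also for every t ∈ FOLLOW(<S>) = {$}.
None of these place a production in M[<S>, u].

none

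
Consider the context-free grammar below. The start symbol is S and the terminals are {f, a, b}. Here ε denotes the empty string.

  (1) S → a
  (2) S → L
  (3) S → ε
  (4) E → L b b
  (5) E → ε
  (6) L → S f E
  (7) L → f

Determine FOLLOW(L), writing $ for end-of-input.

FIRST(S): from S→a we get {a}; from S→L we get {a, f}; from S→ε we get {ε}. So FIRST(S) = {ε, a, f}.
FIRST(L): from L→S f E we get {a, f}; from L→f we get {f}. So FIRST(L) = {a, f}.
FIRST(E): from E→L b b we get {a, f}; from E→ε we get {ε}. So FIRST(E) = {ε, a, f}.
FOLLOW(S) includes $ since S is the start symbol.
FOLLOW(S): in L→S f E, S is followed by f E with FIRST {f}. Thus FOLLOW(S) = {$, f}.
FOLLOW(L): in S→L, the suffix after L is empty, so FOLLOW(L) ⊇ FOLLOW(S) = {$, f}; in E→L b b, L is followed by b b with FIRST {b}. Thus FOLLOW(L) = {$, b, f}.
FOLLOW(E): in L→S f E, the suffix after E is empty, so FOLLOW(E) ⊇ FOLLOW(L) = {$, b, f}. Thus FOLLOW(E) = {$, b, f}.

{$, b, f}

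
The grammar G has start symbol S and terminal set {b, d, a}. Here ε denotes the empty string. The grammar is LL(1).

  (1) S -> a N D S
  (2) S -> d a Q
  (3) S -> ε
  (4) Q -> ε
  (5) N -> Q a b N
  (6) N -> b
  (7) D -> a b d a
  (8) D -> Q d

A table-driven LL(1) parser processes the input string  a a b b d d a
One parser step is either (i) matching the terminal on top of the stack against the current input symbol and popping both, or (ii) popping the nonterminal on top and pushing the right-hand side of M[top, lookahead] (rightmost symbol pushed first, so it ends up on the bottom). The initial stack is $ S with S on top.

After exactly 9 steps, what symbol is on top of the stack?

     Stack          Input            Action
  1  $ S            a a b b d d a $  expand S -> a N D S
  2  $ S D N a      a a b b d d a $  match a
  3  $ S D N        a b b d d a $    expand N -> Q a b N
  4  $ S D N b a Q  a b b d d a $    expand Q -> ε
  5  $ S D N b a    a b b d d a $    match a
  6  $ S D N b      b b d d a $      match b
  7  $ S D N        b d d a $        expand N -> b
  8  $ S D b        b d d a $        match b
  9  $ S D          d d a $          expand D -> Q d
Stack after step 9: $ S d Q (top = Q).

Q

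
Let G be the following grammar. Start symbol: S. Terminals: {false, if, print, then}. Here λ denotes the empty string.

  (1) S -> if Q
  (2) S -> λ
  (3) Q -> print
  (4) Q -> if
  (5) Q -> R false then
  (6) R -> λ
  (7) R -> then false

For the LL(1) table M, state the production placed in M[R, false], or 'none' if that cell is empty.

FIRST(S) = {λ, if}
FIRST(R) = {λ, then}
FIRST(Q) = {false, if, print, then}  (via R false then)
FOLLOW(S) includes $ since S is the start symbol.
FOLLOW(R): in Q->R false then, R is followed by false then with FIRST {false}. Thus FOLLOW(R) = {false}.
For R -> λ: FIRST(λ) = {λ}, so it goes in M[R, t] for t ∈ {}; since λ ∈ FIRST, also for every t ∈ FOLLOW(R) = {false}.
For R -> then false: FIRST(then false) = {then}, so it goes in M[R, t] for t ∈ {then}.

R -> λ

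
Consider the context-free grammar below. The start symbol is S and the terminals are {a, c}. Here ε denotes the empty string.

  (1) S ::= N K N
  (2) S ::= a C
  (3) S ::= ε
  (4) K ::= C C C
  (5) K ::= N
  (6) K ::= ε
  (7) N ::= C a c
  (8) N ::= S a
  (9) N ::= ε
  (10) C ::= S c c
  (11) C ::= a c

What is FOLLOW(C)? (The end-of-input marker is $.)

{$, a, c}

FIRST(S) = {ε, a, c}  (via N K N)
FIRST(C) = {a, c}  (via S c c)
FIRST(N) = {ε, a, c}  (via C a c, S a)
FIRST(K) = {ε, a, c}  (via C C C, N)
FOLLOW(S) includes $ since S is the start symbol.
FOLLOW(S): in N::=S a, S is followed by a with FIRST {a}; in C::=S c c, S is followed by c c with FIRST {c}. Thus FOLLOW(S) = {$, a, c}.
FOLLOW(K): in S::=N K N, K is followed by N with FIRST {ε, a, c}; in S::=N K N, the suffix after K is nullable, so FOLLOW(K) ⊇ FOLLOW(S) = {$, a, c}. Thus FOLLOW(K) = {$, a, c}.
FOLLOW(N): in S::=N K N (occurrence 1), N is followed by K N with FIRST {ε, a, c}; in S::=N K N (occurrence 1), the suffix after N is nullable, so FOLLOW(N) ⊇ FOLLOW(S) = {$, a, c}; in S::=N K N (occurrence 2), the suffix after N is empty, so FOLLOW(N) ⊇ FOLLOW(S) = {$, a, c}; in K::=N, the suffix after N is empty, so FOLLOW(N) ⊇ FOLLOW(K) = {$, a, c}. Thus FOLLOW(N) = {$, a, c}.
FOLLOW(C): in S::=a C, the suffix after C is empty, so FOLLOW(C) ⊇ FOLLOW(S) = {$, a, c}; in K::=C C C (occurrence 1), C is followed by C C with FIRST {a, c}; in K::=C C C (occurrence 2), C is followed by C with FIRST {a, c}; in K::=C C C (occurrence 3), the suffix after C is empty, so FOLLOW(C) ⊇ FOLLOW(K) = {$, a, c}; in N::=C a c, C is followed by a c with FIRST {a}. Thus FOLLOW(C) = {$, a, c}.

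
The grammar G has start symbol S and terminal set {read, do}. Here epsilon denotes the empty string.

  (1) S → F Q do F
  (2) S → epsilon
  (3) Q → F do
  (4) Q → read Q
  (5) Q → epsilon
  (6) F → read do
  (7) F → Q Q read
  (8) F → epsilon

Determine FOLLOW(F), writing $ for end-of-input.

FIRST(S): from S→F Q do F we get {do, read}; from S→epsilon we get {epsilon}. So FIRST(S) = {epsilon, do, read}.
FIRST(Q): from Q→F do we get {do, read}; from Q→read Q we get {read}; from Q→epsilon we get {epsilon}. So FIRST(Q) = {epsilon, do, read}.
FIRST(F): from F→read do we get {read}; from F→Q Q read we get {do, read}; from F→epsilon we get {epsilon}. So FIRST(F) = {epsilon, do, read}.
FOLLOW(S) includes $ since S is the start symbol.
FOLLOW(S): S appears on no right-hand side. Thus FOLLOW(S) = {$}.
FOLLOW(Q): in S→F Q do F, Q is followed by do F with FIRST {do}; in Q→read Q, the suffix after Q is empty (adds nothing new); in F→Q Q read (occurrence 1), Q is followed by Q read with FIRST {do, read}; in F→Q Q read (occurrence 2), Q is followed by read with FIRST {read}. Thus FOLLOW(Q) = {do, read}.
FOLLOW(F): in S→F Q do F (occurrence 1), F is followed by Q do F with FIRST {do, read}; in S→F Q do F (occurrence 2), the suffix after F is empty, so FOLLOW(F) ⊇ FOLLOW(S) = {$}; in Q→F do, F is followed by do with FIRST {do}. Thus FOLLOW(F) = {$, do, read}.

{$, do, read}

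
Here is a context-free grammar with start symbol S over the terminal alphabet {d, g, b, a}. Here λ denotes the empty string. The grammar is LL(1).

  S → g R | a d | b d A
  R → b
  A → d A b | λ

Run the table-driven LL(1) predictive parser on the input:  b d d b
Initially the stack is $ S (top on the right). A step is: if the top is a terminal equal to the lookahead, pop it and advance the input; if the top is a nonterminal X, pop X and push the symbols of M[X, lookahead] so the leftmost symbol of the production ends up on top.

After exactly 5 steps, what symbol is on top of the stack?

     Stack    Input      Action
  1  $ S      b d d b $  expand S → b d A
  2  $ A d b  b d d b $  match b
  3  $ A d    d d b $    match d
  4  $ A      d b $      expand A → d A b
  5  $ b A d  d b $      match d
Stack after step 5: $ b A (top = A).

A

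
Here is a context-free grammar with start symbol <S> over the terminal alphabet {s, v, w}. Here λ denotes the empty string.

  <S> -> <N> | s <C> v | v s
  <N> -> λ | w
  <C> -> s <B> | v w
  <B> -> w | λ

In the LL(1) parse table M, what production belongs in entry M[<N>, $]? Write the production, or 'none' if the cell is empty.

FIRST(<N>): from <N>->λ we get {λ}; from <N>->w we get {w}. So FIRST(<N>) = {λ, w}.
FIRST(<C>): from <C>->s <B> we get {s}; from <C>->v w we get {v}. So FIRST(<C>) = {s, v}.
FIRST(<B>): from <B>->w we get {w}; from <B>->λ we get {λ}. So FIRST(<B>) = {λ, w}.
FIRST(<S>): from <S>-><N> we get {λ, w}; from <S>->s <C> v we get {s}; from <S>->v s we get {v}. So FIRST(<S>) = {λ, s, v, w}.
FOLLOW(<S>) includes $ since <S> is the start symbol.
FOLLOW(<S>): <S> appears on no right-hand side. Thus FOLLOW(<S>) = {$}.
FOLLOW(<N>): in <S>-><N>, the suffix after <N> is empty, so FOLLOW(<N>) ⊇ FOLLOW(<S>) = {$}. Thus FOLLOW(<N>) = {$}.
For <N> -> λ: FIRST(λ) = {λ}, so it goes in M[<N>, t] for t ∈ {}; since λ ∈ FIRST, also for every t ∈ FOLLOW(<N>) = {$}.
For <N> -> w: FIRST(w) = {w}, so it goes in M[<N>, t] for t ∈ {w}.

<N> -> λ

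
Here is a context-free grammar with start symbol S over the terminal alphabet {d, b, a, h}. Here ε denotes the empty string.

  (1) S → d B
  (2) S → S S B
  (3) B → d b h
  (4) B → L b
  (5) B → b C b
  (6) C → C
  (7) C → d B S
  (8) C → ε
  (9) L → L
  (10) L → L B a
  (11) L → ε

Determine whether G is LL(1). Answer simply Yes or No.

No

FIRST(S) = {d}
FIRST(B) = {b, d}
FIRST(C) = {ε, d}
FIRST(L) = {ε, b, d}
FOLLOW(S) = {$, b, d}
FOLLOW(B) = {$, a, b, d}
FOLLOW(C) = {b}
FOLLOW(L) = {b, d}
Cell M[B, b] receives both B → L b and B → b C b — the grammar is not LL(1).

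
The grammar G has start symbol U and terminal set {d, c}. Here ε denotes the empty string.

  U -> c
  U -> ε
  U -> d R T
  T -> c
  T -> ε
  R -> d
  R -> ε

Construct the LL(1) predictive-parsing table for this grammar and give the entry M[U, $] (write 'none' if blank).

U -> ε

FIRST(U) = {ε, c, d}
FIRST(T) = {ε, c}
FIRST(R) = {ε, d}
FOLLOW(U) includes $ since U is the start symbol.
FOLLOW(U): U appears on no right-hand side. Thus FOLLOW(U) = {$}.
For U -> c: FIRST(c) = {c}, so it goes in M[U, t] for t ∈ {c}.
For U -> ε: FIRST(ε) = {ε}, so it goes in M[U, t] for t ∈ {}; since ε ∈ FIRST, also for every t ∈ FOLLOW(U) = {$}.
For U -> d R T: FIRST(d R T) = {d}, so it goes in M[U, t] for t ∈ {d}.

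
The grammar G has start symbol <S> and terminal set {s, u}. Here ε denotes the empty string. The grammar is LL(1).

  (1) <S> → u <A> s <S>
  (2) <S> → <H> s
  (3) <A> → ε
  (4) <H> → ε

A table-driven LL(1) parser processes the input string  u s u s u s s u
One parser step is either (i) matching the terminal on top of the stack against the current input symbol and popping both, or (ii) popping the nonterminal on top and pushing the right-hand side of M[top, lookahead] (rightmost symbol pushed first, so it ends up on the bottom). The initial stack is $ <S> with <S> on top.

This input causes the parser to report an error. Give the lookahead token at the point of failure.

step 1: stack=$ <S>  input=u s u s u s s u $  — expand <S> → u <A> s <S>
step 2: stack=$ <S> s <A> u  input=u s u s u s s u $  — match u
step 3: stack=$ <S> s <A>  input=s u s u s s u $  — expand <A> → ε
step 4: stack=$ <S> s  input=s u s u s s u $  — match s
step 5: stack=$ <S>  input=u s u s s u $  — expand <S> → u <A> s <S>
step 6: stack=$ <S> s <A> u  input=u s u s s u $  — match u
step 7: stack=$ <S> s <A>  input=s u s s u $  — expand <A> → ε
step 8: stack=$ <S> s  input=s u s s u $  — match s
step 9: stack=$ <S>  input=u s s u $  — expand <S> → u <A> s <S>
step 10: stack=$ <S> s <A> u  input=u s s u $  — match u
step 11: stack=$ <S> s <A>  input=s s u $  — expand <A> → ε
step 12: stack=$ <S> s  input=s s u $  — match s
step 13: stack=$ <S>  input=s u $  — expand <S> → <H> s
step 14: stack=$ s <H>  input=s u $  — expand <H> → ε
step 15: stack=$ s  input=s u $  — match s
step 16: stack=$  input=u $  — error: stack empty but input remains

u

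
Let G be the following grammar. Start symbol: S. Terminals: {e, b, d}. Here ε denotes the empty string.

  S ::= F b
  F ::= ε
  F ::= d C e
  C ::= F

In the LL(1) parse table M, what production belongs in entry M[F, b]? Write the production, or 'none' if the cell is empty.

F ::= ε

FIRST(F) = {ε, d}
FIRST(S) = {b, d}  (via F b)
FIRST(C) = {ε, d}  (via F)
FOLLOW(S) includes $ since S is the start symbol.
FOLLOW(C): in F::=d C e, C is followed by e with FIRST {e}. Thus FOLLOW(C) = {e}.
FOLLOW(F): in S::=F b, F is followed by b with FIRST {b}; in C::=F, the suffix after F is empty, so FOLLOW(F) ⊇ FOLLOW(C) = {e}. Thus FOLLOW(F) = {b, e}.
For F ::= ε: FIRST(ε) = {ε}, so it goes in M[F, t] for t ∈ {}; since ε ∈ FIRST, also for every t ∈ FOLLOW(F) = {b, e}.
For F ::= d C e: FIRST(d C e) = {d}, so it goes in M[F, t] for t ∈ {d}.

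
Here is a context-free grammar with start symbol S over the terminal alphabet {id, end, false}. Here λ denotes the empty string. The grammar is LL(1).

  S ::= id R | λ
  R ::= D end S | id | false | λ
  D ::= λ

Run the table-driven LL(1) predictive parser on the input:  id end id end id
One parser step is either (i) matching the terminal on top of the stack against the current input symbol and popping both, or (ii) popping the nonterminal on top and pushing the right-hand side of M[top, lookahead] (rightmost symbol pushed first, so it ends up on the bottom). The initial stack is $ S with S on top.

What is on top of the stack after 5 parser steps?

step 1: stack=$ S  input=id end id end id $  — expand S ::= id R
step 2: stack=$ R id  input=id end id end id $  — match id
step 3: stack=$ R  input=end id end id $  — expand R ::= D end S
step 4: stack=$ S end D  input=end id end id $  — expand D ::= λ
step 5: stack=$ S end  input=end id end id $  — match end
Stack after step 5: $ S (top = S).

S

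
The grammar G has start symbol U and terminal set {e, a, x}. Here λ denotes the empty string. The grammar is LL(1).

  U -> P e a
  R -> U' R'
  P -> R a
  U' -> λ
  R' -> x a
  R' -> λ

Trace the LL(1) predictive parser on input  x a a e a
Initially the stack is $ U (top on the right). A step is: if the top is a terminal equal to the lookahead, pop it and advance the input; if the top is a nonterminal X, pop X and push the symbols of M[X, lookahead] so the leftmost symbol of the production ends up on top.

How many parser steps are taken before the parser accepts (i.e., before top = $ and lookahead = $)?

10

step 1: stack=$ U  input=x a a e a $  — expand U -> P e a
step 2: stack=$ a e P  input=x a a e a $  — expand P -> R a
step 3: stack=$ a e a R  input=x a a e a $  — expand R -> U' R'
step 4: stack=$ a e a R' U'  input=x a a e a $  — expand U' -> λ
step 5: stack=$ a e a R'  input=x a a e a $  — expand R' -> x a
step 6: stack=$ a e a a x  input=x a a e a $  — match x
step 7: stack=$ a e a a  input=a a e a $  — match a
step 8: stack=$ a e a  input=a e a $  — match a
step 9: stack=$ a e  input=e a $  — match e
step 10: stack=$ a  input=a $  — match a
Accept reached after 10 steps.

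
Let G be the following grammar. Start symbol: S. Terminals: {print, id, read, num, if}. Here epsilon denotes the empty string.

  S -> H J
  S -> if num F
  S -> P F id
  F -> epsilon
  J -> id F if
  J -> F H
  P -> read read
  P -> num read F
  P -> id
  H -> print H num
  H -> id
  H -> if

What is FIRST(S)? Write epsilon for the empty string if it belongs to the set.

{id, if, num, print, read}

FIRST(F) = {epsilon}
FIRST(P) = {id, num, read}
FIRST(H) = {id, if, print}
FIRST(S) = {id, if, num, print, read}  (via H J, P F id)
FIRST(J) = {id, if, print}  (via F H)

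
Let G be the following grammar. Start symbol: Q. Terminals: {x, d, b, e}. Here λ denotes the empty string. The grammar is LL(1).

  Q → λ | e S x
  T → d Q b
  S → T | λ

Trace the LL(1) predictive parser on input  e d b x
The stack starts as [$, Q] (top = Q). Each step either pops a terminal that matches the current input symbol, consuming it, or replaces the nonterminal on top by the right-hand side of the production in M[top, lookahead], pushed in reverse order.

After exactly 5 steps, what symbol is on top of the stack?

     Stack      Input      Action
  1  $ Q        e d b x $  expand Q → e S x
  2  $ x S e    e d b x $  match e
  3  $ x S      d b x $    expand S → T
  4  $ x T      d b x $    expand T → d Q b
  5  $ x b Q d  d b x $    match d
Stack after step 5: $ x b Q (top = Q).

Q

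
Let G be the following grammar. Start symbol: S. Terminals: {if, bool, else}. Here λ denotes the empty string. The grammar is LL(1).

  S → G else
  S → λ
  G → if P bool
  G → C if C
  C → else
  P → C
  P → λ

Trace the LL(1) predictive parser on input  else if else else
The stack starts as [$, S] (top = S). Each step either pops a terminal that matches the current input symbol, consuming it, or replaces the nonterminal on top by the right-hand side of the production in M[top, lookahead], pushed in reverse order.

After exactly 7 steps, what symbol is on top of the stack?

step 1: stack=$ S  input=else if else else $  — expand S → G else
step 2: stack=$ else G  input=else if else else $  — expand G → C if C
step 3: stack=$ else C if C  input=else if else else $  — expand C → else
step 4: stack=$ else C if else  input=else if else else $  — match else
step 5: stack=$ else C if  input=if else else $  — match if
step 6: stack=$ else C  input=else else $  — expand C → else
step 7: stack=$ else else  input=else else $  — match else
Stack after step 7: $ else (top = else).

else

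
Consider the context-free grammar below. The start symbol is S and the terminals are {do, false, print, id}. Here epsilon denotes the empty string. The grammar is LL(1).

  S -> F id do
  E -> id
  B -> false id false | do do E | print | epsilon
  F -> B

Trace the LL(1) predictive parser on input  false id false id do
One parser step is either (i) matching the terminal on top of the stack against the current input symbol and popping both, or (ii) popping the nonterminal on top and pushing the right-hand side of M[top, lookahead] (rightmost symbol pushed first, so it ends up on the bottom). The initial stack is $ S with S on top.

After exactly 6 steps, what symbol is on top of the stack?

id

     Stack                   Input                   Action
  1  $ S                     false id false id do $  expand S -> F id do
  2  $ do id F               false id false id do $  expand F -> B
  3  $ do id B               false id false id do $  expand B -> false id false
  4  $ do id false id false  false id false id do $  match false
  5  $ do id false id        id false id do $        match id
  6  $ do id false           false id do $           match false
Stack after step 6: $ do id (top = id).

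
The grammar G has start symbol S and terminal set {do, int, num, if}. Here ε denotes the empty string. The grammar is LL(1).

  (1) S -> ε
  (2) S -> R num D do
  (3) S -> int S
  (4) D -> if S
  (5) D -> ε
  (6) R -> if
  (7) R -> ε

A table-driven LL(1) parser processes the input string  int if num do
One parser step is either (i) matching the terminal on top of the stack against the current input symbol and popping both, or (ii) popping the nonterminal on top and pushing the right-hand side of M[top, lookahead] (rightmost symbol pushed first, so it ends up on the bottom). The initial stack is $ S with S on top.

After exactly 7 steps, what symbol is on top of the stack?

step 1: stack=$ S  input=int if num do $  — expand S -> int S
step 2: stack=$ S int  input=int if num do $  — match int
step 3: stack=$ S  input=if num do $  — expand S -> R num D do
step 4: stack=$ do D num R  input=if num do $  — expand R -> if
step 5: stack=$ do D num if  input=if num do $  — match if
step 6: stack=$ do D num  input=num do $  — match num
step 7: stack=$ do D  input=do $  — expand D -> ε
Stack after step 7: $ do (top = do).

do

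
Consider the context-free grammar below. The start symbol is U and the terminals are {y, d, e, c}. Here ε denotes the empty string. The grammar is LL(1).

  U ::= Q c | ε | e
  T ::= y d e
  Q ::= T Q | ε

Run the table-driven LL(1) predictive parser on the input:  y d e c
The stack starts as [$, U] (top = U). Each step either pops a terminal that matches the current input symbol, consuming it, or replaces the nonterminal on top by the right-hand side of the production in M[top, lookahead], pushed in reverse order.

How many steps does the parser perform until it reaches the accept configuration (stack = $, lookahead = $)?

8

step 1: stack=$ U  input=y d e c $  — expand U ::= Q c
step 2: stack=$ c Q  input=y d e c $  — expand Q ::= T Q
step 3: stack=$ c Q T  input=y d e c $  — expand T ::= y d e
step 4: stack=$ c Q e d y  input=y d e c $  — match y
step 5: stack=$ c Q e d  input=d e c $  — match d
step 6: stack=$ c Q e  input=e c $  — match e
step 7: stack=$ c Q  input=c $  — expand Q ::= ε
step 8: stack=$ c  input=c $  — match c
Accept reached after 8 steps.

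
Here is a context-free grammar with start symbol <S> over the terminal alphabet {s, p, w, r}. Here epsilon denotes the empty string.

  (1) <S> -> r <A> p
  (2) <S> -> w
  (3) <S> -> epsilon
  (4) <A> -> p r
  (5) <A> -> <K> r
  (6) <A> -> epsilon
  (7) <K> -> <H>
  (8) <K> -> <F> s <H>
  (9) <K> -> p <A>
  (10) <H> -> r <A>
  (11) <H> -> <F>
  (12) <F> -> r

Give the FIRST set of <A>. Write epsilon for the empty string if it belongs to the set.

FIRST(<S>): from <S>->r <A> p we get {r}; from <S>->w we get {w}; from <S>->epsilon we get {epsilon}. So FIRST(<S>) = {epsilon, r, w}.
FIRST(<F>): from <F>->r we get {r}. So FIRST(<F>) = {r}.
FIRST(<H>): from <H>->r <A> we get {r}; from <H>-><F> we get {r}. So FIRST(<H>) = {r}.
FIRST(<K>): from <K>-><H> we get {r}; from <K>-><F> s <H> we get {r}; from <K>->p <A> we get {p}. So FIRST(<K>) = {p, r}.
FIRST(<A>): from <A>->p r we get {p}; from <A>-><K> r we get {p, r}; from <A>->epsilon we get {epsilon}. So FIRST(<A>) = {epsilon, p, r}.

{epsilon, p, r}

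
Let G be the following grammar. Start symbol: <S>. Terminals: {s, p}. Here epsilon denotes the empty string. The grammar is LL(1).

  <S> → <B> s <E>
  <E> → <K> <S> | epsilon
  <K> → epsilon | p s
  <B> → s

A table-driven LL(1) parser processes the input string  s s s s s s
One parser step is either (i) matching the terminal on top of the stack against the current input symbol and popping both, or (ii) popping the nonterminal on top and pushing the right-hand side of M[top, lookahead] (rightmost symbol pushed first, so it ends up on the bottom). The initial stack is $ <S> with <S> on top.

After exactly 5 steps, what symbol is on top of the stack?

<K>

step 1: stack=$ <S>  input=s s s s s s $  — expand <S> → <B> s <E>
step 2: stack=$ <E> s <B>  input=s s s s s s $  — expand <B> → s
step 3: stack=$ <E> s s  input=s s s s s s $  — match s
step 4: stack=$ <E> s  input=s s s s s $  — match s
step 5: stack=$ <E>  input=s s s s $  — expand <E> → <K> <S>
Stack after step 5: $ <S> <K> (top = <K>).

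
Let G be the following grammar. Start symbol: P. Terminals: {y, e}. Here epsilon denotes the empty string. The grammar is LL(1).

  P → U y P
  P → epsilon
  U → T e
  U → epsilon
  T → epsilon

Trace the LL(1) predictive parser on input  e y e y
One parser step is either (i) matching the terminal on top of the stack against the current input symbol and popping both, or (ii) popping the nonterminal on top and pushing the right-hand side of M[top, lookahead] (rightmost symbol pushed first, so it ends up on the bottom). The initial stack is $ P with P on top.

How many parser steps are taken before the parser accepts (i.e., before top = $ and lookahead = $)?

      Stack      Input      Action
   1  $ P        e y e y $  expand P → U y P
   2  $ P y U    e y e y $  expand U → T e
   3  $ P y e T  e y e y $  expand T → epsilon
   4  $ P y e    e y e y $  match e
   5  $ P y      y e y $    match y
   6  $ P        e y $      expand P → U y P
   7  $ P y U    e y $      expand U → T e
   8  $ P y e T  e y $      expand T → epsilon
   9  $ P y e    e y $      match e
  10  $ P y      y $        match y
  11  $ P        $          expand P → epsilon
Accept reached after 11 steps.

11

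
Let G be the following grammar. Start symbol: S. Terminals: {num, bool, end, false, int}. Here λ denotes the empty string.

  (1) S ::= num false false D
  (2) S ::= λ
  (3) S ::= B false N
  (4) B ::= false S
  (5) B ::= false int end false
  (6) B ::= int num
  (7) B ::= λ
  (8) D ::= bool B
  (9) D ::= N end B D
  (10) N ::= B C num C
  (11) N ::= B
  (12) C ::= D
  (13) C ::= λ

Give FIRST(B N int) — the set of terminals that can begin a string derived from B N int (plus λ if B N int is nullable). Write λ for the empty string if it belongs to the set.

{bool, end, false, int, num}

FIRST(B) = {λ, false, int}
FIRST(S) = {λ, false, int, num}  (via B false N)
FIRST(D) = {bool, end, false, int, num}  (via N end B D)
FIRST(C) = {λ, bool, end, false, int, num}  (via D)
FIRST(N) = {λ, bool, end, false, int, num}  (via B C num C, B)
FIRST(B N int): take FIRST of each symbol in turn, carrying on past any symbol whose FIRST contains λ; result {bool, end, false, int, num}.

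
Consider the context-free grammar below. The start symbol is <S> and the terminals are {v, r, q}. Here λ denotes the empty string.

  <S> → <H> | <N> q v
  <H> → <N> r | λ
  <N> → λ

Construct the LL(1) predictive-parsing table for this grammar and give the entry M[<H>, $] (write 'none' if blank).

FIRST(<N>): from <N>→λ we get {λ}. So FIRST(<N>) = {λ}.
FIRST(<H>): from <H>→<N> r we get {r}; from <H>→λ we get {λ}. So FIRST(<H>) = {λ, r}.
FIRST(<S>): from <S>→<H> we get {λ, r}; from <S>→<N> q v we get {q}. So FIRST(<S>) = {λ, q, r}.
FOLLOW(<S>) includes $ since <S> is the start symbol.
FOLLOW(<S>): <S> appears on no right-hand side. Thus FOLLOW(<S>) = {$}.
FOLLOW(<H>): in <S>→<H>, the suffix after <H> is empty, so FOLLOW(<H>) ⊇ FOLLOW(<S>) = {$}. Thus FOLLOW(<H>) = {$}.
For <H> → <N> r: FIRST(<N> r) = {r}, so it goes in M[<H>, t] for t ∈ {r}.
For <H> → λ: FIRST(λ) = {λ}, so it goes in M[<H>, t] for t ∈ {}; since λ ∈ FIRST, also for every t ∈ FOLLOW(<H>) = {$}.

<H> → λ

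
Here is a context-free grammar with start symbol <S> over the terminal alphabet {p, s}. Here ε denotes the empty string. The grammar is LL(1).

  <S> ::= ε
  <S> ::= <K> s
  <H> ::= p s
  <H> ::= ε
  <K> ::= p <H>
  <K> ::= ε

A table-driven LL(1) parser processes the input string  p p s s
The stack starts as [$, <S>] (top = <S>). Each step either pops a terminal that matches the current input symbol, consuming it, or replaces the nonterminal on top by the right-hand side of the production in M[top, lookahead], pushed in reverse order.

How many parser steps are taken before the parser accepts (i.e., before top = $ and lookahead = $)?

step 1: stack=$ <S>  input=p p s s $  — expand <S> ::= <K> s
step 2: stack=$ s <K>  input=p p s s $  — expand <K> ::= p <H>
step 3: stack=$ s <H> p  input=p p s s $  — match p
step 4: stack=$ s <H>  input=p s s $  — expand <H> ::= p s
step 5: stack=$ s s p  input=p s s $  — match p
step 6: stack=$ s s  input=s s $  — match s
step 7: stack=$ s  input=s $  — match s
Accept reached after 7 steps.

7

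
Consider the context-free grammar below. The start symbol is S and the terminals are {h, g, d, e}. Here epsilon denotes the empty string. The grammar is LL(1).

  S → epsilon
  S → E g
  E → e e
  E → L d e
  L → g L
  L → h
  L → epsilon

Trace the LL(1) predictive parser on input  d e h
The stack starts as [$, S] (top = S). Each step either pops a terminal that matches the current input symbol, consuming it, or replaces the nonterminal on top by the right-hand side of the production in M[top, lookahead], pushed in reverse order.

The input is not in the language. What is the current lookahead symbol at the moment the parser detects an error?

step 1: stack=$ S  input=d e h $  — expand S → E g
step 2: stack=$ g E  input=d e h $  — expand E → L d e
step 3: stack=$ g e d L  input=d e h $  — expand L → epsilon
step 4: stack=$ g e d  input=d e h $  — match d
step 5: stack=$ g e  input=e h $  — match e
step 6: stack=$ g  input=h $  — error: top is terminal g but lookahead is h

h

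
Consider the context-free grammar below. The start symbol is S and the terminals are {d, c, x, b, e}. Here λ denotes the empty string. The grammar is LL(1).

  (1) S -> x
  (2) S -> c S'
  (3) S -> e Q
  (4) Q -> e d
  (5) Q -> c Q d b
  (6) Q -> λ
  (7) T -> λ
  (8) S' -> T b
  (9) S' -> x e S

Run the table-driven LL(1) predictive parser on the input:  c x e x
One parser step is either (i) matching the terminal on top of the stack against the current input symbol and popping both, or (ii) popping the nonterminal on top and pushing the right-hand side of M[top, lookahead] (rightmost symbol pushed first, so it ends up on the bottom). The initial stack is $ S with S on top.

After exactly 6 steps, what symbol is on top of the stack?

step 1: stack=$ S  input=c x e x $  — expand S -> c S'
step 2: stack=$ S' c  input=c x e x $  — match c
step 3: stack=$ S'  input=x e x $  — expand S' -> x e S
step 4: stack=$ S e x  input=x e x $  — match x
step 5: stack=$ S e  input=e x $  — match e
step 6: stack=$ S  input=x $  — expand S -> x
Stack after step 6: $ x (top = x).

x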